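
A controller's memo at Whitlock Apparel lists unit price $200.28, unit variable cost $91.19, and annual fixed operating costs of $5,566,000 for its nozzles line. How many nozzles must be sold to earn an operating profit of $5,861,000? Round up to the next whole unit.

Each unit contributes $200.28 − $91.19 = $109.09.
Required volume = (fixed costs + target profit) ÷ CM = ($5,566,000 + $5,861,000) ÷ $109.09 = 104,748.37, so 104,749 nozzles.

104,749 nozzles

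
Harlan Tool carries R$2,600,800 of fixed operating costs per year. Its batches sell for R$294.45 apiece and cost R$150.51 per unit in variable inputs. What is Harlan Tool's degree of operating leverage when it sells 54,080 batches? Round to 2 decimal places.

1.50

At 54,080 units, contribution = 54,080 × R$143.94 = R$7,784,275.20.
EBIT = R$7,784,275.20 − R$2,600,800 = R$5,183,475.20.
So DOL = total CM / EBIT = R$7,784,275.20 / R$5,183,475.20 = 1.5017.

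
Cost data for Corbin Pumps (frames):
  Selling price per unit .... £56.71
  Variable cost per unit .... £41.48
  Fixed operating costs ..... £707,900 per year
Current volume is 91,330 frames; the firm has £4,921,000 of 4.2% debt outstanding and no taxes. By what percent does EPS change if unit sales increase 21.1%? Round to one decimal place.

+61.6%

Contribution at this volume is 91,330 × £15.23 = £1,390,955.90.
Operating income = contribution − fixed costs = £1,390,955.90 − £707,900 = £683,055.90.
After interest of £206,682.00, pre-tax earnings = £476,373.90.
DCL = total CM / (EBIT − I) = £1,390,955.90 / £476,373.90 = 2.9199.
EPS therefore changes by 2.9199 × (+21.1%) = +61.6%.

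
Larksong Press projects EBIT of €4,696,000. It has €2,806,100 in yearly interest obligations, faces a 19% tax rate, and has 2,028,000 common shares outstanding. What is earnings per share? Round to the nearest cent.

Interest = €2,806,100.00, so EBT = €4,696,000 − €2,806,100.00 = €1,889,900.00.
Net income = €1,889,900.00 × (1 − 0.19) = €1,530,819.00.
EPS = €1,530,819.00 ÷ 2,028,000 = €0.75.

€0.75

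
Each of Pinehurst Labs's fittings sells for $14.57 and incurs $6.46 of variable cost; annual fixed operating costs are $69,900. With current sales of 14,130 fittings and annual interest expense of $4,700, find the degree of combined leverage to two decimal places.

2.87

Contribution at this volume is 14,130 × $8.11 = $114,594.30.
EBIT = $114,594.30 − $69,900 = $44,694.30. Interest = $4,700.00, so EBIT − I = $39,994.30.
DCL = contribution ÷ (EBIT − I) = $114,594.30 ÷ $39,994.30 = 2.8653.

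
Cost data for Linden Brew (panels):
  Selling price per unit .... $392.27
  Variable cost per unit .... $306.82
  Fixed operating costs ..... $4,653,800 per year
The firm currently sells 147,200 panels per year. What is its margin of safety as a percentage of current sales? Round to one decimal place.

63.0%

Each unit contributes $392.27 − $306.82 = $85.45. Break-even units = $4,653,800 ÷ $85.45 = 54,462.26; break-even revenue = 54,462.26 × $392.27 = $21,363,910.19.
Current sales = 147,200 × $392.27 = $57,742,144.00.
Margin of safety = ($57,742,144.00 − $21,363,910.19) ÷ $57,742,144.00 = 63.0%.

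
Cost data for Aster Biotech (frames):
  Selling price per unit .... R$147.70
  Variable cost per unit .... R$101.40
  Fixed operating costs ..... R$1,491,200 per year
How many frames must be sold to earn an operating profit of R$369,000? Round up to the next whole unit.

40,178 frames

Contribution margin per unit = R$147.70 − R$101.40 = R$46.30.
Need Q such that Q × R$46.30 − R$1,491,200 = R$369,000, i.e. Q = R$1,860,200 / R$46.30 = 40,177.11 → 40,178.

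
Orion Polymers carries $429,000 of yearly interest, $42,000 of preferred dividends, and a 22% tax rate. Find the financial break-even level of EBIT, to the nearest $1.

$482,846

Preferred dividends are paid after tax, so their pre-tax equivalent is $42,000 ÷ (1 − 0.22) = $53,846.15.
Financial break-even EBIT = interest + D_p ÷ (1 − t) = $429,000 + $53,846.15 = $482,846.15.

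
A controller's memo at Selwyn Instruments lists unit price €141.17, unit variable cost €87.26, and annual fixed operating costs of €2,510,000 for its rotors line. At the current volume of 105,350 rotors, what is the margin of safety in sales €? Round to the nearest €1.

€8,299,514

Contribution margin per unit = €141.17 − €87.26 = €53.91. Break-even units = €2,510,000 ÷ €53.91 = 46,559.08; break-even revenue = 46,559.08 × €141.17 = €6,572,745.32.
Actual sales revenue = 105,350 × €141.17 = €14,872,259.50.
Margin of safety = €14,872,259.50 − €6,572,745.32 = €8,299,514.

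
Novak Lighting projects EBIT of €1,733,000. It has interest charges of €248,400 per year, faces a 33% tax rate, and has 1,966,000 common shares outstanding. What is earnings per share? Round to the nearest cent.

Pre-tax income = €1,733,000 − €248,400.00 = €1,484,600.00.
Net income = €1,484,600.00 × (1 − 0.33) = €994,682.00.
Per share: €994,682.00 / 1,966,000 shares = €0.51.

€0.51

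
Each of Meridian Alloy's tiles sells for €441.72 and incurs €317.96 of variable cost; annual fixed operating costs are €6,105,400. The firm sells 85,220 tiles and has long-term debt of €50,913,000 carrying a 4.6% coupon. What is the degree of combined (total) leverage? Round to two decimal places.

Contribution at this volume is 85,220 × €123.76 = €10,546,827.20.
Operating income = contribution − fixed costs = €10,546,827.20 − €6,105,400 = €4,441,427.20. Interest = €2,341,998.00.
DOL = €10,546,827.20 ÷ €4,441,427.20 = 2.3746; DFL = €4,441,427.20 ÷ €2,099,429.20 = 2.1155.
Combined leverage = 2.3746 × 2.1155 = 5.0235.

5.02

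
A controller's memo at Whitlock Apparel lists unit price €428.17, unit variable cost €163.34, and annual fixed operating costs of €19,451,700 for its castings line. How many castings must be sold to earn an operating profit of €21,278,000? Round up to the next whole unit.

153,796 castings

Unit CM = price − variable cost = €428.17 − €163.34 = €264.83.
Units = (FC + target) / CM = (€19,451,700 + €21,278,000) / €264.83 = 153,795.64, so 153,796 castings.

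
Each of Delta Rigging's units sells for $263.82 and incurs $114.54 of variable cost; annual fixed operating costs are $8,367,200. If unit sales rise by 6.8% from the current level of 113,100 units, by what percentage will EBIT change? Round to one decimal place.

Total contribution margin = 113,100 × $149.28 = $16,883,568.00.
Subtracting fixed costs: EBIT = $16,883,568.00 − $8,367,200 = $8,516,368.00.
Degree of operating leverage = $16,883,568.00 / $8,516,368.00 = 1.9825.
Operating income changes by 1.9825 × +6.8% = +13.5%.

+13.5%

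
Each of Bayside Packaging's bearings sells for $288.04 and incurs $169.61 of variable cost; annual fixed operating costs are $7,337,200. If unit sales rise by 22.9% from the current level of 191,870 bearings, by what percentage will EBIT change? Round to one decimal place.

+33.8%

Total contribution margin = 191,870 × $118.43 = $22,723,164.10.
Operating income = contribution − fixed costs = $22,723,164.10 − $7,337,200 = $15,385,964.10.
Degree of operating leverage = $22,723,164.10 / $15,385,964.10 = 1.4769.
Operating income changes by 1.4769 × +22.9% = +33.8%.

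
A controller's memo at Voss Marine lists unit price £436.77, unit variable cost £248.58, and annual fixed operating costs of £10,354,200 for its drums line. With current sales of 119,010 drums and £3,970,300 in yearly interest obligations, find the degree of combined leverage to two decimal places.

Contribution at this volume is 119,010 × £188.19 = £22,396,491.90.
Operating income = contribution − fixed costs = £22,396,491.90 − £10,354,200 = £12,042,291.90. Interest = £3,970,300.00.
DOL = £22,396,491.90 ÷ £12,042,291.90 = 1.8598; DFL = £12,042,291.90 ÷ £8,071,991.90 = 1.4919.
DCL = DOL × DFL = 1.8598 × 1.4919 = 2.7746.

2.77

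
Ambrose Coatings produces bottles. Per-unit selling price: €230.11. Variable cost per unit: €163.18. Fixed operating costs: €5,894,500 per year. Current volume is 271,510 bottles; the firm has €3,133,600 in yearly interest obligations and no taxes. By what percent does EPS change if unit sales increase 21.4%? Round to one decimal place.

+42.5%

Total contribution margin = 271,510 × €66.93 = €18,172,164.30.
Subtracting fixed costs: EBIT = €18,172,164.30 − €5,894,500 = €12,277,664.30.
After interest of €3,133,600.00, pre-tax earnings = €9,144,064.30.
DCL = total CM / (EBIT − I) = €18,172,164.30 / €9,144,064.30 = 1.9873.
EPS therefore changes by 1.9873 × (+21.4%) = +42.5%.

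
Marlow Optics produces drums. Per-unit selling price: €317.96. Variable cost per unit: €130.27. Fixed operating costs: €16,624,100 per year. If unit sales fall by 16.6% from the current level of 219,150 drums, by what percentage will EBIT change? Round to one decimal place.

-27.9%

At 219,150 units, contribution = 219,150 × €187.69 = €41,132,263.50.
EBIT = €41,132,263.50 − €16,624,100 = €24,508,163.50.
Degree of operating leverage = €41,132,263.50 / €24,508,163.50 = 1.6783.
Operating income changes by 1.6783 × -16.6% = -27.9%.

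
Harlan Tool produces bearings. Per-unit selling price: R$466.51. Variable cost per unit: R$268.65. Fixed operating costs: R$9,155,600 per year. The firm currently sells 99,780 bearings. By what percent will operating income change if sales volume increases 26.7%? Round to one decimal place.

+49.8%

At 99,780 units, contribution = 99,780 × R$197.86 = R$19,742,470.80.
Operating income = contribution − fixed costs = R$19,742,470.80 − R$9,155,600 = R$10,586,870.80.
So DOL = total CM / EBIT = R$19,742,470.80 / R$10,586,870.80 = 1.8648.
So EBIT moves 1.8648 × (+26.7%) = +49.8%.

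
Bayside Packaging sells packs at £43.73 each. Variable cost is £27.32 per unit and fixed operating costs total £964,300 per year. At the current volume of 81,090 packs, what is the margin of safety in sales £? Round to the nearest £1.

£976,362

Unit CM = price − variable cost = £43.73 − £27.32 = £16.41. Break-even units = £964,300 ÷ £16.41 = 58,762.95; break-even revenue = 58,762.95 × £43.73 = £2,569,703.78.
Current sales = 81,090 × £43.73 = £3,546,065.70.
Margin of safety = £3,546,065.70 − £2,569,703.78 = £976,362.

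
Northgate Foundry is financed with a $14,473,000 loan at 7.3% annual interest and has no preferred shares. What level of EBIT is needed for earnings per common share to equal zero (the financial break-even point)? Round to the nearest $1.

$1,056,529

Annual interest = 7.3% × $14,473,000 = $1,056,529.00.
With no preferred dividends, EPS = 0 when EBIT exactly covers interest, so the financial break-even EBIT is $1,056,529.00.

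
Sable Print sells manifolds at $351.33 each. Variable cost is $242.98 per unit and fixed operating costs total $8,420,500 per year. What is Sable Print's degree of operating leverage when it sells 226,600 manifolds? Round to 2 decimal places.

1.52

Contribution at this volume is 226,600 × $108.35 = $24,552,110.00.
Subtracting fixed costs: EBIT = $24,552,110.00 − $8,420,500 = $16,131,610.00.
DOL = contribution ÷ EBIT = $24,552,110.00 ÷ $16,131,610.00 = 1.5220.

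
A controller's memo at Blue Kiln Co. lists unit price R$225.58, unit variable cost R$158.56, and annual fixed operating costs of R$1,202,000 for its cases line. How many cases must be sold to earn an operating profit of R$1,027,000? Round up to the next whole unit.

33,259 cases

Contribution margin per unit = R$225.58 − R$158.56 = R$67.02.
Required volume = (fixed costs + target profit) ÷ CM = (R$1,202,000 + R$1,027,000) ÷ R$67.02 = 33,258.73, so 33,259 cases.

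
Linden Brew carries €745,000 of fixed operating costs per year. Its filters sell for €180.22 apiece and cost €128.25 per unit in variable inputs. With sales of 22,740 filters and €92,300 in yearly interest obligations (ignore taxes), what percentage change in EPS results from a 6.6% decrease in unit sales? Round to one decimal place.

At 22,740 units, contribution = 22,740 × €51.97 = €1,181,797.80.
Operating income = contribution − fixed costs = €1,181,797.80 − €745,000 = €436,797.80.
After interest of €92,300.00, pre-tax earnings = €344,497.80.
Degree of combined leverage = contribution ÷ (EBIT − I) = €1,181,797.80 ÷ €344,497.80 = 3.4305.
EPS therefore changes by 3.4305 × (-6.6%) = -22.6%.

-22.6%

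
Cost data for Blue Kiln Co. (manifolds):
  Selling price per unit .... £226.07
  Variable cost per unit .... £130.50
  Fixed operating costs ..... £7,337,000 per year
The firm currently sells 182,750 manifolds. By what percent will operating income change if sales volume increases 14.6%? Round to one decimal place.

Total contribution margin = 182,750 × £95.57 = £17,465,417.50.
Operating income = contribution − fixed costs = £17,465,417.50 − £7,337,000 = £10,128,417.50.
DOL = contribution ÷ EBIT = £17,465,417.50 ÷ £10,128,417.50 = 1.7244.
Operating income changes by 1.7244 × +14.6% = +25.2%.

+25.2%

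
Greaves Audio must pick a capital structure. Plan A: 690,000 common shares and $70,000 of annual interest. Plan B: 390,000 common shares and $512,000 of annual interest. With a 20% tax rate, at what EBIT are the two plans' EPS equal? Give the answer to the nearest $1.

At indifference, (EBIT − 70,000)(1 − t)/690,000 = (EBIT − 512,000)(1 − t)/390,000.
Cancelling (1 − t) and cross-multiplying: 390,000·(EBIT − 70,000) = 690,000·(EBIT − 512,000).
EBIT × (690,000 − 390,000) = 512,000 × 690,000 − 70,000 × 390,000 = 325,980,000,000, so EBIT = 325,980,000,000 ÷ 300,000 = 1,086,600.00.

$1,086,600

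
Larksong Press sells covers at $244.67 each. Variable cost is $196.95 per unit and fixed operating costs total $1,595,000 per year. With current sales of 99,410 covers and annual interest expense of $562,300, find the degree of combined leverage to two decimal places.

Total contribution margin = 99,410 × $47.72 = $4,743,845.20.
Subtracting fixed costs: EBIT = $4,743,845.20 − $1,595,000 = $3,148,845.20. Interest = $562,300.00.
DOL = $4,743,845.20 ÷ $3,148,845.20 = 1.5065; DFL = $3,148,845.20 ÷ $2,586,545.20 = 1.2174.
DCL = DOL × DFL = 1.5065 × 1.2174 = 1.8340.

1.83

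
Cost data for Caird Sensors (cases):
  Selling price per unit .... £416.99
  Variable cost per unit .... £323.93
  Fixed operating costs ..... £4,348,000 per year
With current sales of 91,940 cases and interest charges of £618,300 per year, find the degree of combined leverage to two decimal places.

At 91,940 units, contribution = 91,940 × £93.06 = £8,555,936.40.
EBIT = £8,555,936.40 − £4,348,000 = £4,207,936.40. Interest = £618,300.00.
DOL = £8,555,936.40 ÷ £4,207,936.40 = 2.0333; DFL = £4,207,936.40 ÷ £3,589,636.40 = 1.1722.
DCL = DOL × DFL = 2.0333 × 1.1722 = 2.3834.

2.38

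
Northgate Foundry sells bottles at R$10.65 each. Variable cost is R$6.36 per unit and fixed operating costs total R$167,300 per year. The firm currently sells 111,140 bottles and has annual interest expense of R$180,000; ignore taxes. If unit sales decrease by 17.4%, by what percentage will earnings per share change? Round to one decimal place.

-64.1%

At 111,140 units, contribution = 111,140 × R$4.29 = R$476,790.60.
Operating income = contribution − fixed costs = R$476,790.60 − R$167,300 = R$309,490.60.
Interest = R$180,000.00, so EBIT − I = R$129,490.60.
Degree of combined leverage = contribution ÷ (EBIT − I) = R$476,790.60 ÷ R$129,490.60 = 3.6820.
%ΔEPS = DCL × %ΔSales = 3.6820 × -17.4% = -64.1%.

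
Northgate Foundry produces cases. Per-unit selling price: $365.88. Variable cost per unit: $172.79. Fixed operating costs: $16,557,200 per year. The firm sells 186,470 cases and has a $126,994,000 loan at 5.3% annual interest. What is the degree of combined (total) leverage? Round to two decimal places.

Contribution at this volume is 186,470 × $193.09 = $36,005,492.30.
EBIT = $36,005,492.30 − $16,557,200 = $19,448,292.30. Interest = $6,730,682.00, so EBIT − I = $12,717,610.30.
Degree of total leverage = total CM / (EBIT − interest) = $36,005,492.30 / $12,717,610.30 = 2.8312.

2.83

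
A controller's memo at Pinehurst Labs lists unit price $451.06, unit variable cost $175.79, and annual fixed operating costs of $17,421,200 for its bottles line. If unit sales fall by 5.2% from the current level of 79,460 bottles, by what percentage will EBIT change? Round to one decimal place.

At 79,460 units, contribution = 79,460 × $275.27 = $21,872,954.20.
Subtracting fixed costs: EBIT = $21,872,954.20 − $17,421,200 = $4,451,754.20.
DOL = contribution ÷ EBIT = $21,872,954.20 ÷ $4,451,754.20 = 4.9133.
%ΔEBIT = DOL × %ΔSales = 4.9133 × -5.2% = -25.5%.

-25.5%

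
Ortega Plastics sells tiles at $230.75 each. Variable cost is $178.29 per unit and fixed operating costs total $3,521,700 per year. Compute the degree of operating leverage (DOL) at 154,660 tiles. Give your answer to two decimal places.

1.77

Contribution at this volume is 154,660 × $52.46 = $8,113,463.60.
Operating income = contribution − fixed costs = $8,113,463.60 − $3,521,700 = $4,591,763.60.
So DOL = total CM / EBIT = $8,113,463.60 / $4,591,763.60 = 1.7670.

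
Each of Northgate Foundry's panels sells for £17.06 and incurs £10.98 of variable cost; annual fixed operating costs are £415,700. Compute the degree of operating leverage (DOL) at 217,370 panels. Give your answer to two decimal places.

1.46

At 217,370 units, contribution = 217,370 × £6.08 = £1,321,609.60.
Operating income = contribution − fixed costs = £1,321,609.60 − £415,700 = £905,909.60.
Degree of operating leverage = £1,321,609.60 / £905,909.60 = 1.4589.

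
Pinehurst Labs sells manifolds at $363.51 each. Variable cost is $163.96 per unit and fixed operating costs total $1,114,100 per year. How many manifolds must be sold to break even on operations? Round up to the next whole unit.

5,584 manifolds

Contribution margin per unit = $363.51 − $163.96 = $199.55.
Break-even volume = fixed costs ÷ CM per unit = $1,114,100 ÷ $199.55 = 5,583.06, so 5,584 manifolds.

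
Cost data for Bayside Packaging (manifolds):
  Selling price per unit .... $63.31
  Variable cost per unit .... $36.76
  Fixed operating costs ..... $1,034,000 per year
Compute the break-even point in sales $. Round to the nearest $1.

$2,465,632

Contribution margin per unit = $63.31 − $36.76 = $26.55, a CM ratio of $26.55 ÷ $63.31 = 0.4194.
Break-even sales = FC ÷ CM ratio = $1,034,000 × $63.31 / $26.55 = $2,465,632.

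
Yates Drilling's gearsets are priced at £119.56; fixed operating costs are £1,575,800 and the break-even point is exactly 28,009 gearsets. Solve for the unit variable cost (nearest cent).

Contribution per unit must be FC / Q = £1,575,800 / 28,009 = £56.2605.
Variable cost per unit = £119.56 − £56.2605 = £63.30.

£63.30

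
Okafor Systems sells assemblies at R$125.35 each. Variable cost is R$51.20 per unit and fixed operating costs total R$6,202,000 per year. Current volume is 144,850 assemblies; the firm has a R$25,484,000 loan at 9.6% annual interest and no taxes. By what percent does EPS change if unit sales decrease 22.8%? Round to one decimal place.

Total contribution margin = 144,850 × R$74.15 = R$10,740,627.50.
Operating income = contribution − fixed costs = R$10,740,627.50 − R$6,202,000 = R$4,538,627.50.
Interest = R$2,446,464.00, so EBIT − I = R$2,092,163.50.
Degree of combined leverage = contribution ÷ (EBIT − I) = R$10,740,627.50 ÷ R$2,092,163.50 = 5.1337.
%ΔEPS = DCL × %ΔSales = 5.1337 × -22.8% = -117.0%.

-117.0%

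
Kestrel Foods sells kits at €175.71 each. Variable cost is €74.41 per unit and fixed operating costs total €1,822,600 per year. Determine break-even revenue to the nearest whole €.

Contribution margin per unit = €175.71 − €74.41 = €101.30, a CM ratio of €101.30 ÷ €175.71 = 0.5765.
Break-even sales = FC ÷ CM ratio = €1,822,600 × €175.71 / €101.30 = €3,161,392.

€3,161,392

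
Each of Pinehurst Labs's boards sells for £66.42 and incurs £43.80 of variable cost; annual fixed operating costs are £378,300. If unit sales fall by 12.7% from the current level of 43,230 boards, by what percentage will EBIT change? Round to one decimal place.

-20.7%

Total contribution margin = 43,230 × £22.62 = £977,862.60.
EBIT = £977,862.60 − £378,300 = £599,562.60.
DOL = contribution ÷ EBIT = £977,862.60 ÷ £599,562.60 = 1.6310.
%ΔEBIT = DOL × %ΔSales = 1.6310 × -12.7% = -20.7%.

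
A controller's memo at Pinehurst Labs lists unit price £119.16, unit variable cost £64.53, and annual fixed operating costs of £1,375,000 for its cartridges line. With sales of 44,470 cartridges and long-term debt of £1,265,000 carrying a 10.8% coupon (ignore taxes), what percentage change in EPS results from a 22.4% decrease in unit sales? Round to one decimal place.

Total contribution margin = 44,470 × £54.63 = £2,429,396.10.
Subtracting fixed costs: EBIT = £2,429,396.10 − £1,375,000 = £1,054,396.10.
Interest = £136,620.00, so EBIT − I = £917,776.10.
Degree of combined leverage = contribution ÷ (EBIT − I) = £2,429,396.10 ÷ £917,776.10 = 2.6470.
%ΔEPS = DCL × %ΔSales = 2.6470 × -22.4% = -59.3%.

-59.3%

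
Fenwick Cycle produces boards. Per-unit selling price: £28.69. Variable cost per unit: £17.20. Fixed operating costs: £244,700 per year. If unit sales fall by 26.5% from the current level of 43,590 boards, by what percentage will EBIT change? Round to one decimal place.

At 43,590 units, contribution = 43,590 × £11.49 = £500,849.10.
Operating income = contribution − fixed costs = £500,849.10 − £244,700 = £256,149.10.
So DOL = total CM / EBIT = £500,849.10 / £256,149.10 = 1.9553.
%ΔEBIT = DOL × %ΔSales = 1.9553 × -26.5% = -51.8%.

-51.8%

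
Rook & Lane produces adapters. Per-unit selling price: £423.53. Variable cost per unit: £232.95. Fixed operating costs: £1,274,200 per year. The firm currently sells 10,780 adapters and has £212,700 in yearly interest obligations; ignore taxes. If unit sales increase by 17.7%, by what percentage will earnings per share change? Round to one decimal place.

+64.1%

Contribution at this volume is 10,780 × £190.58 = £2,054,452.40.
Subtracting fixed costs: EBIT = £2,054,452.40 − £1,274,200 = £780,252.40.
After interest of £212,700.00, pre-tax earnings = £567,552.40.
Degree of combined leverage = contribution ÷ (EBIT − I) = £2,054,452.40 ÷ £567,552.40 = 3.6198.
EPS therefore changes by 3.6198 × (+17.7%) = +64.1%.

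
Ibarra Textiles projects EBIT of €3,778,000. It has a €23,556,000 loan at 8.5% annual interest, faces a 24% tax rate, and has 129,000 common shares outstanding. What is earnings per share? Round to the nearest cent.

€10.46

Interest = €2,002,260.00, so EBT = €3,778,000 − €2,002,260.00 = €1,775,740.00.
Net income = €1,775,740.00 × (1 − 0.24) = €1,349,562.40.
Per share: €1,349,562.40 / 129,000 shares = €10.46.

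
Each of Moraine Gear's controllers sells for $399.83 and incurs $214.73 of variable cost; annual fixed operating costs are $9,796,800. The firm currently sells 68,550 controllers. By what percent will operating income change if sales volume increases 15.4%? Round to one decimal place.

+67.6%

Contribution at this volume is 68,550 × $185.10 = $12,688,605.00.
Operating income = contribution − fixed costs = $12,688,605.00 − $9,796,800 = $2,891,805.00.
DOL = contribution ÷ EBIT = $12,688,605.00 ÷ $2,891,805.00 = 4.3878.
%ΔEBIT = DOL × %ΔSales = 4.3878 × +15.4% = +67.6%.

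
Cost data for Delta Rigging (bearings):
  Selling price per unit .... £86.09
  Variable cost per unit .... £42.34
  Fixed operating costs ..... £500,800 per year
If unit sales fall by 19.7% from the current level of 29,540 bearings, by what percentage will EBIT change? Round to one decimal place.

-32.2%

At 29,540 units, contribution = 29,540 × £43.75 = £1,292,375.00.
EBIT = £1,292,375.00 − £500,800 = £791,575.00.
DOL = contribution ÷ EBIT = £1,292,375.00 ÷ £791,575.00 = 1.6327.
So EBIT moves 1.6327 × (-19.7%) = -32.2%.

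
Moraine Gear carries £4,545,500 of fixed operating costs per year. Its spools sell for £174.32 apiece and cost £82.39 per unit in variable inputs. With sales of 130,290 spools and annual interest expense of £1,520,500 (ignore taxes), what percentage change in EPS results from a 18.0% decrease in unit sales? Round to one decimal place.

Total contribution margin = 130,290 × £91.93 = £11,977,559.70.
Subtracting fixed costs: EBIT = £11,977,559.70 − £4,545,500 = £7,432,059.70.
After interest of £1,520,500.00, pre-tax earnings = £5,911,559.70.
Degree of combined leverage = contribution ÷ (EBIT − I) = £11,977,559.70 ÷ £5,911,559.70 = 2.0261.
%ΔEPS = DCL × %ΔSales = 2.0261 × -18.0% = -36.5%.

-36.5%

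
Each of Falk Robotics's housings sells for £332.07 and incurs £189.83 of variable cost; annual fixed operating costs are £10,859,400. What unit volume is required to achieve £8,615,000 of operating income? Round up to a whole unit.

136,913 housings

Unit CM = price − variable cost = £332.07 − £189.83 = £142.24.
Units = (FC + target) / CM = (£10,859,400 + £8,615,000) / £142.24 = 136,912.26, so 136,913 housings.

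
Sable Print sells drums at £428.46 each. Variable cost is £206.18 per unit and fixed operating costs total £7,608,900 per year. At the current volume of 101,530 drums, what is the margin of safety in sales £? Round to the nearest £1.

Each unit contributes £428.46 − £206.18 = £222.28. Break-even units = £7,608,900 ÷ £222.28 = 34,231.15; break-even revenue = 34,231.15 × £428.46 = £14,666,678.49.
Actual sales revenue = 101,530 × £428.46 = £43,501,543.80.
Margin of safety = £43,501,543.80 − £14,666,678.49 = £28,834,865.

£28,834,865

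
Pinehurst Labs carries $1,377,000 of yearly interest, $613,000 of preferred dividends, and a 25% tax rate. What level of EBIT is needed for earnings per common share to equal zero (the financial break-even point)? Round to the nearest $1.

$2,194,333

Grossing the preferred dividend up to pre-tax terms: $613,000 / (1 − 0.25) = $817,333.33.
EPS = 0 when EBIT covers interest plus the pre-tax preferred burden: $1,377,000 + $817,333.33 = $2,194,333.33.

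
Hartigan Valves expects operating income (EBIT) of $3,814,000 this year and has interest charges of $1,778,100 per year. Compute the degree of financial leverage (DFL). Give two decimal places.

1.87

Annual interest charges come to $1,778,100.00.
DFL = EBIT ÷ (EBIT − I) = $3,814,000 ÷ ($3,814,000 − $1,778,100.00) = $3,814,000 ÷ $2,035,900.00 = 1.8734.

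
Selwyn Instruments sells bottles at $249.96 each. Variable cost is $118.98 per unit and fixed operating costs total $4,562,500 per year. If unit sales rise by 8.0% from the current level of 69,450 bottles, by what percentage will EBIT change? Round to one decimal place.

+16.1%

At 69,450 units, contribution = 69,450 × $130.98 = $9,096,561.00.
EBIT = $9,096,561.00 − $4,562,500 = $4,534,061.00.
So DOL = total CM / EBIT = $9,096,561.00 / $4,534,061.00 = 2.0063.
So EBIT moves 2.0063 × (+8.0%) = +16.1%.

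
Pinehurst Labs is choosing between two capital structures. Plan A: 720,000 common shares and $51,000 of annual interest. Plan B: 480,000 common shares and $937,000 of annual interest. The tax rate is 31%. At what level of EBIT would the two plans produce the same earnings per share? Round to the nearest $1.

At indifference, (EBIT − 51,000)(1 − t)/720,000 = (EBIT − 937,000)(1 − t)/480,000.
The (1 − t) factor cancels: (EBIT − 51,000) × 480,000 = (EBIT − 937,000) × 720,000.
EBIT × (720,000 − 480,000) = 937,000 × 720,000 − 51,000 × 480,000 = 650,160,000,000, so EBIT = 650,160,000,000 ÷ 240,000 = 2,709,000.00.

$2,709,000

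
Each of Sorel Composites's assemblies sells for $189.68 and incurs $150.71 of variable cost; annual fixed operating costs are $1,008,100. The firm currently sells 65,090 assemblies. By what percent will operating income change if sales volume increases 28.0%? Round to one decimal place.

At 65,090 units, contribution = 65,090 × $38.97 = $2,536,557.30.
EBIT = $2,536,557.30 − $1,008,100 = $1,528,457.30.
So DOL = total CM / EBIT = $2,536,557.30 / $1,528,457.30 = 1.6596.
So EBIT moves 1.6596 × (+28.0%) = +46.5%.

+46.5%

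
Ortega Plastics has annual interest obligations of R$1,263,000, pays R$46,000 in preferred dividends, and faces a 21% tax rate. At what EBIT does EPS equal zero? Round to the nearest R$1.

R$1,321,228

Preferred dividends are paid after tax, so their pre-tax equivalent is R$46,000 ÷ (1 − 0.21) = R$58,227.85.
Financial break-even EBIT = interest + D_p ÷ (1 − t) = R$1,263,000 + R$58,227.85 = R$1,321,227.85.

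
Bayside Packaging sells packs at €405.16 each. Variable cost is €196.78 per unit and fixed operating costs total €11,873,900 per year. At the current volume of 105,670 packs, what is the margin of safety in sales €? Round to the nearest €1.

€19,726,448

Unit CM = price − variable cost = €405.16 − €196.78 = €208.38. Break-even units = €11,873,900 ÷ €208.38 = 56,981.96; break-even revenue = 56,981.96 × €405.16 = €23,086,809.31.
Actual sales revenue = 105,670 × €405.16 = €42,813,257.20.
Margin of safety = €42,813,257.20 − €23,086,809.31 = €19,726,448.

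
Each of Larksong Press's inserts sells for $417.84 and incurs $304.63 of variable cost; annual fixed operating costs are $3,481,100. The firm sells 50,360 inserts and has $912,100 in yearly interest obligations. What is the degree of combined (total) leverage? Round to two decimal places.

4.36

Total contribution margin = 50,360 × $113.21 = $5,701,255.60.
EBIT = $5,701,255.60 − $3,481,100 = $2,220,155.60. Interest = $912,100.00.
DOL = $5,701,255.60 ÷ $2,220,155.60 = 2.5680; DFL = $2,220,155.60 ÷ $1,308,055.60 = 1.6973.
DCL = DOL × DFL = 2.5680 × 1.6973 = 4.3587.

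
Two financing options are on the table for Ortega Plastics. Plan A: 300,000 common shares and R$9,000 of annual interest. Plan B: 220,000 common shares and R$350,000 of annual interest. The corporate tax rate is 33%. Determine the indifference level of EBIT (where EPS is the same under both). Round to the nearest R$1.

At indifference, (EBIT − 9,000)(1 − t)/300,000 = (EBIT − 350,000)(1 − t)/220,000.
Cancelling (1 − t) and cross-multiplying: 220,000·(EBIT − 9,000) = 300,000·(EBIT − 350,000).
EBIT × (300,000 − 220,000) = 350,000 × 300,000 − 9,000 × 220,000 = 103,020,000,000, so EBIT = 103,020,000,000 ÷ 80,000 = 1,287,750.00.

R$1,287,750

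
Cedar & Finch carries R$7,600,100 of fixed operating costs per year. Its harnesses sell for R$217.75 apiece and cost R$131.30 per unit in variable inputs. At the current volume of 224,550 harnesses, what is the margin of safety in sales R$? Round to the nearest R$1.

R$29,752,653

Contribution margin per unit = R$217.75 − R$131.30 = R$86.45. Break-even units = R$7,600,100 ÷ R$86.45 = 87,913.24; break-even revenue = 87,913.24 × R$217.75 = R$19,143,109.02.
Actual sales revenue = 224,550 × R$217.75 = R$48,895,762.50.
Margin of safety = R$48,895,762.50 − R$19,143,109.02 = R$29,752,653.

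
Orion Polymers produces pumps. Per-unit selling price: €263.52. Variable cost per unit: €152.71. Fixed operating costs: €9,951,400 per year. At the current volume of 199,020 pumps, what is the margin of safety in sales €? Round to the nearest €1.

€28,780,080

Each unit contributes €263.52 − €152.71 = €110.81. Break-even units = €9,951,400 ÷ €110.81 = 89,805.97; break-even revenue = 89,805.97 × €263.52 = €23,665,670.32.
Current sales = 199,020 × €263.52 = €52,445,750.40.
Margin of safety = €52,445,750.40 − €23,665,670.32 = €28,780,080.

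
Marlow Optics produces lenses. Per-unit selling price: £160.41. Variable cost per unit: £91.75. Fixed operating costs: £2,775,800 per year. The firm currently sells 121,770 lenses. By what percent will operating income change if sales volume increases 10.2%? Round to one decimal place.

+15.3%

At 121,770 units, contribution = 121,770 × £68.66 = £8,360,728.20.
Subtracting fixed costs: EBIT = £8,360,728.20 − £2,775,800 = £5,584,928.20.
So DOL = total CM / EBIT = £8,360,728.20 / £5,584,928.20 = 1.4970.
So EBIT moves 1.4970 × (+10.2%) = +15.3%.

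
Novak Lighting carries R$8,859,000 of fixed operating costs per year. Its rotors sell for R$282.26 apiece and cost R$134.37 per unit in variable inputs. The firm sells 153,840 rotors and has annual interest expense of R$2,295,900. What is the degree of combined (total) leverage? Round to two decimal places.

Total contribution margin = 153,840 × R$147.89 = R$22,751,397.60.
Operating income = contribution − fixed costs = R$22,751,397.60 − R$8,859,000 = R$13,892,397.60. Interest = R$2,295,900.00, so EBIT − I = R$11,596,497.60.
Degree of total leverage = total CM / (EBIT − interest) = R$22,751,397.60 / R$11,596,497.60 = 1.9619.

1.96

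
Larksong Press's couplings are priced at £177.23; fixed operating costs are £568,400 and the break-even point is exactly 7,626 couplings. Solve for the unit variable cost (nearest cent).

£102.70

Contribution per unit must be FC / Q = £568,400 / 7,626 = £74.5345.
Variable cost per unit = £177.23 − £74.5345 = £102.70.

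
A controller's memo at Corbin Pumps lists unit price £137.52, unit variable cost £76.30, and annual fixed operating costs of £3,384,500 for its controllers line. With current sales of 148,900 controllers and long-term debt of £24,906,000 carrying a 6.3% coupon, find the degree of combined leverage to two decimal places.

At 148,900 units, contribution = 148,900 × £61.22 = £9,115,658.00.
Subtracting fixed costs: EBIT = £9,115,658.00 − £3,384,500 = £5,731,158.00. Interest = £1,569,078.00.
DOL = £9,115,658.00 ÷ £5,731,158.00 = 1.5905; DFL = £5,731,158.00 ÷ £4,162,080.00 = 1.3770.
Combined leverage = 1.5905 × 1.3770 = 2.1901.

2.19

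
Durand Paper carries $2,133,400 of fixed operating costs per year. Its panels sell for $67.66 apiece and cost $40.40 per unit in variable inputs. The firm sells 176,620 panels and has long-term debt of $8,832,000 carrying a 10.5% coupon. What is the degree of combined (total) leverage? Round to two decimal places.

2.75

At 176,620 units, contribution = 176,620 × $27.26 = $4,814,661.20.
EBIT = $4,814,661.20 − $2,133,400 = $2,681,261.20. Interest = $927,360.00, so EBIT − I = $1,753,901.20.
Degree of total leverage = total CM / (EBIT − interest) = $4,814,661.20 / $1,753,901.20 = 2.7451.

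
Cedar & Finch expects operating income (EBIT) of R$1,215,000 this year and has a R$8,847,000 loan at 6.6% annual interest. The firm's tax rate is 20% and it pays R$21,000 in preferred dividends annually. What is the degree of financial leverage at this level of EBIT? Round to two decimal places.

Annual interest charges come to R$583,902.00.
Preferred dividends grossed up pre-tax: R$21,000 / (1 − 0.20) = R$26,250.00.
DFL = EBIT ÷ [EBIT − I − D_p/(1−t)] = R$1,215,000 ÷ [R$1,215,000 − R$583,902.00 − R$26,250.00] = R$1,215,000 ÷ R$604,848.00 = 2.0088.

2.01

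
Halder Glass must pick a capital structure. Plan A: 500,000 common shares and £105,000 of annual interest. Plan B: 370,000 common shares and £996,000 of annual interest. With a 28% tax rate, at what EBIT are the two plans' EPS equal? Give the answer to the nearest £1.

£3,531,923

At indifference, (EBIT − 105,000)(1 − t)/500,000 = (EBIT − 996,000)(1 − t)/370,000.
Cancelling (1 − t) and cross-multiplying: 370,000·(EBIT − 105,000) = 500,000·(EBIT − 996,000).
Solving, EBIT = (996,000·500,000 − 105,000·370,000) / (500,000 − 370,000) = 459,150,000,000 / 130,000 = 3,531,923.08.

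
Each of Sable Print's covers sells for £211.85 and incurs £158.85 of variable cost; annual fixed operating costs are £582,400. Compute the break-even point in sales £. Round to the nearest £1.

Contribution margin per unit = £211.85 − £158.85 = £53.00, a CM ratio of £53.00 ÷ £211.85 = 0.2502.
Break-even revenue = fixed costs × price ÷ CM = £582,400 × £211.85 ÷ £53.00 = £2,327,952.

£2,327,952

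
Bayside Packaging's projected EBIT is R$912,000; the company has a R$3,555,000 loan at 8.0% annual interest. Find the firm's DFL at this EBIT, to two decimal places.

1.45

Annual interest charges come to R$284,400.00.
Degree of financial leverage = EBIT / (EBIT − interest) = R$912,000 / R$627,600.00 = 1.4532.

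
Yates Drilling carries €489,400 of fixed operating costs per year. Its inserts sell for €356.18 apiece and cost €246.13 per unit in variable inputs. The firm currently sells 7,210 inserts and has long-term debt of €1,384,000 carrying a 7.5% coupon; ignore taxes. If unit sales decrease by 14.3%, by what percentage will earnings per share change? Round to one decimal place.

-56.7%

At 7,210 units, contribution = 7,210 × €110.05 = €793,460.50.
EBIT = €793,460.50 − €489,400 = €304,060.50.
After interest of €103,800.00, pre-tax earnings = €200,260.50.
Degree of combined leverage = contribution ÷ (EBIT − I) = €793,460.50 ÷ €200,260.50 = 3.9621.
%ΔEPS = DCL × %ΔSales = 3.9621 × -14.3% = -56.7%.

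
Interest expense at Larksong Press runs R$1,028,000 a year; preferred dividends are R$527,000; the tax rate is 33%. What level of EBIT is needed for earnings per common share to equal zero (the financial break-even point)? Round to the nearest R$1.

R$1,814,567

Grossing the preferred dividend up to pre-tax terms: R$527,000 / (1 − 0.33) = R$786,567.16.
EPS = 0 when EBIT covers interest plus the pre-tax preferred burden: R$1,028,000 + R$786,567.16 = R$1,814,567.16.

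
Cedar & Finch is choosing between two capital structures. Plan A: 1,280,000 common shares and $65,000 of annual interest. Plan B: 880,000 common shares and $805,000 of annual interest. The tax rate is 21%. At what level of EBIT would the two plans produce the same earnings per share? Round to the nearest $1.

At indifference, (EBIT − 65,000)(1 − t)/1,280,000 = (EBIT − 805,000)(1 − t)/880,000.
The (1 − t) factor cancels: (EBIT − 65,000) × 880,000 = (EBIT − 805,000) × 1,280,000.
EBIT × (1,280,000 − 880,000) = 805,000 × 1,280,000 − 65,000 × 880,000 = 973,200,000,000, so EBIT = 973,200,000,000 ÷ 400,000 = 2,433,000.00.

$2,433,000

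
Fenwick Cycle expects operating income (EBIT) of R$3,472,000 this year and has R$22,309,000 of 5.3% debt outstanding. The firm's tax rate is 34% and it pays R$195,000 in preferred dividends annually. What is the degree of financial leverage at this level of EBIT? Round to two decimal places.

Interest = R$1,182,377.00.
Pre-tax preferred-dividend burden = R$195,000 ÷ (1 − 0.34) = R$295,454.55.
DFL = EBIT ÷ [EBIT − I − D_p/(1−t)] = R$3,472,000 ÷ [R$3,472,000 − R$1,182,377.00 − R$295,454.55] = R$3,472,000 ÷ R$1,994,168.45 = 1.7411.

1.74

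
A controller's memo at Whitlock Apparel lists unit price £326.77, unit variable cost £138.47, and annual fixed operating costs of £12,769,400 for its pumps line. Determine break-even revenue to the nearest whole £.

CM per unit = £326.77 − £138.47 = £188.30; CM ratio = £188.30 / £326.77 = 0.5762.
Break-even sales = FC ÷ CM ratio = £12,769,400 × £326.77 / £188.30 = £22,159,622.

£22,159,622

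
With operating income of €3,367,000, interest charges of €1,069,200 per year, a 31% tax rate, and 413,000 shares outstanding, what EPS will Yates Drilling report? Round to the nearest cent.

€3.84

Interest = €1,069,200.00, so EBT = €3,367,000 − €1,069,200.00 = €2,297,800.00.
Net income = €2,297,800.00 × (1 − 0.31) = €1,585,482.00.
Per share: €1,585,482.00 / 413,000 shares = €3.84.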